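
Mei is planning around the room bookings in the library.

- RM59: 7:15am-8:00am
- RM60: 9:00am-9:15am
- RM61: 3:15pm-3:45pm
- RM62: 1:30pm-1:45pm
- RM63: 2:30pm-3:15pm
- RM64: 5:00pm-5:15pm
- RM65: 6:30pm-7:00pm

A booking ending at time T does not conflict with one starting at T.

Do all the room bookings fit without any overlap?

Yes

Check each pair: they overlap iff neither finishes before the other starts.
Sorted by start: RM59, RM60, RM62, RM63, RM61, RM64, RM65.
RM60 starts after RM59 ends — done with RM59.
RM62 starts after RM60 ends — done with RM60.
RM63 starts after RM62 ends — done with RM62.
RM61 starts exactly when RM63 ends (back-to-back, no overlap) — done with RM63.
RM64 starts after RM61 ends — done with RM61.
RM65 starts after RM64 ends.
Every pair is clear; the schedule has no overlaps.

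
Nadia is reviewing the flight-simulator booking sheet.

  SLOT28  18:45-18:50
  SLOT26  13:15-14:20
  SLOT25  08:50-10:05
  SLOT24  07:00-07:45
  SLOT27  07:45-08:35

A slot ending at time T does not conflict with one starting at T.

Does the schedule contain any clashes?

Sorted by start: SLOT24, SLOT27, SLOT25, SLOT26, SLOT28.
SLOT27 starts exactly when SLOT24 ends (back-to-back, no overlap), so SLOT24 has no further overlaps.
SLOT25 starts after SLOT27 ends, so SLOT27 has no further overlaps.
SLOT26 starts after SLOT25 ends, so SLOT25 has no further overlaps.
SLOT28 starts after SLOT26 ends.
Every pair is clear; the schedule has no overlaps.

No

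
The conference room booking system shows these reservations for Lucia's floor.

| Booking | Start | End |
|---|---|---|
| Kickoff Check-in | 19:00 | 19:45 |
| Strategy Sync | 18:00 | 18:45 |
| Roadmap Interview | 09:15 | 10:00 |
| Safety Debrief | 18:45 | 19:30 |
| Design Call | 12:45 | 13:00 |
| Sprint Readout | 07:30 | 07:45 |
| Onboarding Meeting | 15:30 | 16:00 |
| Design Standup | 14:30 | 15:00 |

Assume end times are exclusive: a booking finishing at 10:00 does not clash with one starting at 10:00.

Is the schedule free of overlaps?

No

Sorted by start: Sprint Readout, Roadmap Interview, Design Call, Design Standup, Onboarding Meeting, Strategy Sync, Safety Debrief, Kickoff Check-in.
Roadmap Interview starts after Sprint Readout ends; Sprint Readout is clear from here.
Design Call starts after Roadmap Interview ends; Roadmap Interview is clear from here.
Design Standup starts after Design Call ends; Design Call is clear from here.
Onboarding Meeting starts after Design Standup ends; Design Standup is clear from here.
Strategy Sync starts after Onboarding Meeting ends; Onboarding Meeting is clear from here.
Safety Debrief starts exactly when Strategy Sync ends (back-to-back, no overlap); Strategy Sync is clear from here.
Kickoff Check-in starts before Safety Debrief ends → Safety Debrief and Kickoff Check-in overlap.
That's a conflict, so the schedule is not conflict-free.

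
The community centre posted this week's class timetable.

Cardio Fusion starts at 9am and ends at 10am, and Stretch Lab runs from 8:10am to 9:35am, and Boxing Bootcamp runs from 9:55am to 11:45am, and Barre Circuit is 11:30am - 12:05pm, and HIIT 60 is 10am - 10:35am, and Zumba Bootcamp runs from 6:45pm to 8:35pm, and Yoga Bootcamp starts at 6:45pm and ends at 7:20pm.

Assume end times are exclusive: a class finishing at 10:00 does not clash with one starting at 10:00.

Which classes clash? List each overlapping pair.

Sorted by start: Stretch Lab, Cardio Fusion, Boxing Bootcamp, HIIT 60, Barre Circuit, Zumba Bootcamp, Yoga Bootcamp.
Cardio Fusion starts before Stretch Lab ends → Stretch Lab and Cardio Fusion overlap.
Boxing Bootcamp starts after Stretch Lab ends — done with Stretch Lab.
Boxing Bootcamp starts before Cardio Fusion ends → Cardio Fusion and Boxing Bootcamp overlap.
HIIT 60 starts exactly when Cardio Fusion ends (back-to-back, no overlap) — done with Cardio Fusion.
HIIT 60 starts before Boxing Bootcamp ends → Boxing Bootcamp and HIIT 60 overlap.
Barre Circuit starts before Boxing Bootcamp ends → Boxing Bootcamp and Barre Circuit overlap.
Zumba Bootcamp starts after Boxing Bootcamp ends — done with Boxing Bootcamp.
Barre Circuit starts after HIIT 60 ends — done with HIIT 60.
Zumba Bootcamp starts after Barre Circuit ends — done with Barre Circuit.
Yoga Bootcamp starts before Zumba Bootcamp ends → Zumba Bootcamp and Yoga Bootcamp overlap.

Barre Circuit & Boxing Bootcamp, Boxing Bootcamp & Cardio Fusion, Boxing Bootcamp & HIIT 60, Cardio Fusion & Stretch Lab, Yoga Bootcamp & Zumba Bootcamp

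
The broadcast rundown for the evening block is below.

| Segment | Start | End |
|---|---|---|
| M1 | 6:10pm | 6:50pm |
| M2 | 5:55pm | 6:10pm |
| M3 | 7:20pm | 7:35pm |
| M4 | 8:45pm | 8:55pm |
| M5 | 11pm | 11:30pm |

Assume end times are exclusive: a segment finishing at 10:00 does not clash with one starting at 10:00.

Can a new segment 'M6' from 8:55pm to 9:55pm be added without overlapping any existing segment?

M2: ends 6:10pm at or before M6 starts 8:55pm → clear.
M1: ends 6:50pm at or before M6 starts 8:55pm → clear.
M3: ends 7:35pm at or before M6 starts 8:55pm → clear.
M4: ends 8:55pm at or before M6 starts 8:55pm → clear.
M5: starts 11pm at or after M6 ends 9:55pm → clear.

Yes — the slot is free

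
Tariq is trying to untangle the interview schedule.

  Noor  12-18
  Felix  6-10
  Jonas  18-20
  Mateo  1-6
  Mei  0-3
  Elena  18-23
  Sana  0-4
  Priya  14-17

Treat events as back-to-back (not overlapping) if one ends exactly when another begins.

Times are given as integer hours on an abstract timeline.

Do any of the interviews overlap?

Sorted by start: Mei, Sana, Mateo, Felix, Noor, Priya, Elena, Jonas.
Sana starts before Mei ends → Mei and Sana overlap.
That's a conflict, so the schedule is not conflict-free.

Yes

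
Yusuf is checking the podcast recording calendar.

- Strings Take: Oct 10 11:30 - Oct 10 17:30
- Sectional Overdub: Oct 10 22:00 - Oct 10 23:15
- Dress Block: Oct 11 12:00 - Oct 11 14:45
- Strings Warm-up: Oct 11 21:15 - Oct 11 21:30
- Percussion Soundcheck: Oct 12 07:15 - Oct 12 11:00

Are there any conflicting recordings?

Sorted by start: Strings Take, Sectional Overdub, Dress Block, Strings Warm-up, Percussion Soundcheck.
Sectional Overdub starts after Strings Take ends, so Strings Take has no further overlaps.
Dress Block starts after Sectional Overdub ends, so Sectional Overdub has no further overlaps.
Strings Warm-up starts after Dress Block ends, so Dress Block has no further overlaps.
Percussion Soundcheck starts after Strings Warm-up ends.
Every pair is clear; the schedule has no overlaps.

No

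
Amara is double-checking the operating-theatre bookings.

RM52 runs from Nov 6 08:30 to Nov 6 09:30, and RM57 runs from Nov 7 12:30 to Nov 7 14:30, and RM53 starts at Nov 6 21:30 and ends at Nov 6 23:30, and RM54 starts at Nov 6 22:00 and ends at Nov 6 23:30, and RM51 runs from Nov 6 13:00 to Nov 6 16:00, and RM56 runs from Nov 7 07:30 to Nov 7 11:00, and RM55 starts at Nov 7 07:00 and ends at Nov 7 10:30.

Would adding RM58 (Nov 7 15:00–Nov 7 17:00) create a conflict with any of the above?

No — it doesn't clash with anything

RM52: ends Nov 6 09:30 at or before RM58 starts Nov 7 15:00 → clear.
RM51: ends Nov 6 16:00 at or before RM58 starts Nov 7 15:00 → clear.
RM53: ends Nov 6 23:30 at or before RM58 starts Nov 7 15:00 → clear.
RM54: ends Nov 6 23:30 at or before RM58 starts Nov 7 15:00 → clear.
RM55: ends Nov 7 10:30 at or before RM58 starts Nov 7 15:00 → clear.
RM56: ends Nov 7 11:00 at or before RM58 starts Nov 7 15:00 → clear.
RM57: ends Nov 7 14:30 at or before RM58 starts Nov 7 15:00 → clear.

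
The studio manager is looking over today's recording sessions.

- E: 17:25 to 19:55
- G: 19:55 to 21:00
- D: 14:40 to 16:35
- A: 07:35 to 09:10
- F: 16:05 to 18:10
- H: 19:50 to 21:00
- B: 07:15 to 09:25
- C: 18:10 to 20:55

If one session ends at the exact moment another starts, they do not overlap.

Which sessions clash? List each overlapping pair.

A & B, C & E, C & G, C & H, D & F, E & F, E & H, G & H

Sorted by start: B, A, D, F, E, C, H, G.
A starts before B ends → B and A overlap.
D starts after B ends — done with B.
D starts after A ends — done with A.
F starts before D ends → D and F overlap.
E starts after D ends — done with D.
E starts before F ends → F and E overlap.
C starts exactly when F ends (back-to-back, no overlap) — done with F.
C starts before E ends → E and C overlap.
H starts before E ends → E and H overlap.
G starts exactly when E ends (back-to-back, no overlap).
H starts before C ends → C and H overlap.
G starts before C ends → C and G overlap.
G starts before H ends → H and G overlap.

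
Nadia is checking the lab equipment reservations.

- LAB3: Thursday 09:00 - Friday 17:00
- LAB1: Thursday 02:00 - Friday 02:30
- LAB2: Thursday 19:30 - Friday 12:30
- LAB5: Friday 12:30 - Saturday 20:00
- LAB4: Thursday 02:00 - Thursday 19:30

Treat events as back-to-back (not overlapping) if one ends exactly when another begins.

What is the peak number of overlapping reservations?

Sort all start/end points and keep a running count:
Thursday 02:00 start LAB1 → 1
Thursday 02:00 start LAB4 → 2
Thursday 09:00 start LAB3 → 3
Thursday 19:30 end LAB4 → 2
Thursday 19:30 start LAB2 → 3
Friday 02:30 end LAB1 → 2
Friday 12:30 end LAB2 → 1
Friday 12:30 start LAB5 → 2
Friday 17:00 end LAB3 → 1
Saturday 20:00 end LAB5 → 0
Peak is 3, at Thursday 09:00 (LAB1, LAB3, LAB4).

3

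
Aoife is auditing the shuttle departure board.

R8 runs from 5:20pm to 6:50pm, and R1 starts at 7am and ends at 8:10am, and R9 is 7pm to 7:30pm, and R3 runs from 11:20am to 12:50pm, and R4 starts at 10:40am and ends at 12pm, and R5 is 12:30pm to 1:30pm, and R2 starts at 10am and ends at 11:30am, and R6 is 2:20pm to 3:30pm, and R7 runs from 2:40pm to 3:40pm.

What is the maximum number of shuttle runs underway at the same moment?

3

Sweep the timeline, counting +1 at each start and −1 at each end (ends before starts at a tie):
7am start R1 → 1
8:10am end R1 → 0
10am start R2 → 1
10:40am start R4 → 2
11:20am start R3 → 3
11:30am end R2 → 2
12pm end R4 → 1
12:30pm start R5 → 2
12:50pm end R3 → 1
1:30pm end R5 → 0
2:20pm start R6 → 1
2:40pm start R7 → 2
3:30pm end R6 → 1
3:40pm end R7 → 0
5:20pm start R8 → 1
6:50pm end R8 → 0
7pm start R9 → 1
7:30pm end R9 → 0
Peak is 3, at 11:20am (R2, R3, R4).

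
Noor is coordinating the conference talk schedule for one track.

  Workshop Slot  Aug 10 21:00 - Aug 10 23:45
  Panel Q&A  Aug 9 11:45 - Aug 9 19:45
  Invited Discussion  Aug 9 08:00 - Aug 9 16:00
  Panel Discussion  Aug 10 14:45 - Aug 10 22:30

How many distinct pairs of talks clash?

2

Sorted by start: Invited Discussion, Panel Q&A, Panel Discussion, Workshop Slot.
Panel Q&A starts before Invited Discussion ends → Invited Discussion and Panel Q&A overlap.
Panel Discussion starts after Invited Discussion ends; Invited Discussion is clear from here.
Panel Discussion starts after Panel Q&A ends; Panel Q&A is clear from here.
Workshop Slot starts before Panel Discussion ends → Panel Discussion and Workshop Slot overlap.
Overlapping pairs: Invited Discussion & Panel Q&A, Panel Discussion & Workshop Slot — 2 in total.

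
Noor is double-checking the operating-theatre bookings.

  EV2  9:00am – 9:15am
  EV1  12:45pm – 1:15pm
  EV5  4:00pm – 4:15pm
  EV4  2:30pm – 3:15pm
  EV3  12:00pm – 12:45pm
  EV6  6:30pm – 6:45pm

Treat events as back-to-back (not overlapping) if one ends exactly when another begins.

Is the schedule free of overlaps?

Sorted by start: EV2, EV3, EV1, EV4, EV5, EV6.
EV3 starts after EV2 ends; EV2 is clear from here.
EV1 starts exactly when EV3 ends (back-to-back, no overlap); EV3 is clear from here.
EV4 starts after EV1 ends; EV1 is clear from here.
EV5 starts after EV4 ends; EV4 is clear from here.
EV6 starts after EV5 ends.
Every pair is clear; the schedule has no overlaps.

Yes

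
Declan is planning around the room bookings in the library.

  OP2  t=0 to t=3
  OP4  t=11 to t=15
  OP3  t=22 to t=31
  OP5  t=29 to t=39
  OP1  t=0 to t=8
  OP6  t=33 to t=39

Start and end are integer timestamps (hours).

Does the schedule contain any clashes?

Sorted by start: OP1, OP2, OP4, OP3, OP5, OP6.
OP2 starts before OP1 ends → OP1 and OP2 overlap.
That's a conflict, so the schedule is not conflict-free.

Yes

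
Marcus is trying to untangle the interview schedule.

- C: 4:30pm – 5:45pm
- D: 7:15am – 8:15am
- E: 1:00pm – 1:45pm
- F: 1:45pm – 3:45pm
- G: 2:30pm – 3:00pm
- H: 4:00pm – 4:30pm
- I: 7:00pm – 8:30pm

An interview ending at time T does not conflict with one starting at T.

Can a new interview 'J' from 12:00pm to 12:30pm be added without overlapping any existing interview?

D: ends 8:15am at or before J starts 12:00pm → clear.
E: starts 1:00pm at or after J ends 12:30pm → clear.
F: starts 1:45pm at or after J ends 12:30pm → clear.
G: starts 2:30pm at or after J ends 12:30pm → clear.
H: starts 4:00pm at or after J ends 12:30pm → clear.
C: starts 4:30pm at or after J ends 12:30pm → clear.
I: starts 7:00pm at or after J ends 12:30pm → clear.

Yes — the slot is free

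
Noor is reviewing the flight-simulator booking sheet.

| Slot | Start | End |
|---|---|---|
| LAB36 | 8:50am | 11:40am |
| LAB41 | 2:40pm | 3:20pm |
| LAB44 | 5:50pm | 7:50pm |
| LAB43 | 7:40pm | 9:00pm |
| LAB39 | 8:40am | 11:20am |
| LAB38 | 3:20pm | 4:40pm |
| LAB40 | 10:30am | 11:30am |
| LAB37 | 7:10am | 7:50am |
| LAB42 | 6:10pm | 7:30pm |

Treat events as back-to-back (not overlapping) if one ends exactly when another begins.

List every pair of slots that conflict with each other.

LAB36 & LAB39, LAB36 & LAB40, LAB39 & LAB40, LAB42 & LAB44, LAB43 & LAB44

Sorted by start: LAB37, LAB39, LAB36, LAB40, LAB41, LAB38, LAB44, LAB42, LAB43.
LAB39 starts after LAB37 ends; LAB37 is clear from here.
LAB36 starts before LAB39 ends → LAB39 and LAB36 overlap.
LAB40 starts before LAB39 ends → LAB39 and LAB40 overlap.
LAB41 starts after LAB39 ends; LAB39 is clear from here.
LAB40 starts before LAB36 ends → LAB36 and LAB40 overlap.
LAB41 starts after LAB36 ends; LAB36 is clear from here.
LAB41 starts after LAB40 ends; LAB40 is clear from here.
LAB38 starts exactly when LAB41 ends (back-to-back, no overlap); LAB41 is clear from here.
LAB44 starts after LAB38 ends; LAB38 is clear from here.
LAB42 starts before LAB44 ends → LAB44 and LAB42 overlap.
LAB43 starts before LAB44 ends → LAB44 and LAB43 overlap.
LAB43 starts after LAB42 ends.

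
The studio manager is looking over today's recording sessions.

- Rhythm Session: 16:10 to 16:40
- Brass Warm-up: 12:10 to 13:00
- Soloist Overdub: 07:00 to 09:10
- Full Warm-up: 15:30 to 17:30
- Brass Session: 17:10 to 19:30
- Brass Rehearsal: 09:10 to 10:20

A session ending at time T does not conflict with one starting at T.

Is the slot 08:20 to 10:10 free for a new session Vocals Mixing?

Soloist Overdub: starts 07:00 before Vocals Mixing ends 10:10, and ends 09:10 after Vocals Mixing starts 08:20 → overlap.
Brass Rehearsal: starts 09:10 before Vocals Mixing ends 10:10, and ends 10:20 after Vocals Mixing starts 08:20 → overlap.
Brass Warm-up: starts 12:10 at or after Vocals Mixing ends 10:10 → clear.
Full Warm-up: starts 15:30 at or after Vocals Mixing ends 10:10 → clear.
Rhythm Session: starts 16:10 at or after Vocals Mixing ends 10:10 → clear.
Brass Session: starts 17:10 at or after Vocals Mixing ends 10:10 → clear.
Vocals Mixing overlaps Soloist Overdub, Brass Rehearsal.

No — it overlaps Brass Rehearsal, Soloist Overdub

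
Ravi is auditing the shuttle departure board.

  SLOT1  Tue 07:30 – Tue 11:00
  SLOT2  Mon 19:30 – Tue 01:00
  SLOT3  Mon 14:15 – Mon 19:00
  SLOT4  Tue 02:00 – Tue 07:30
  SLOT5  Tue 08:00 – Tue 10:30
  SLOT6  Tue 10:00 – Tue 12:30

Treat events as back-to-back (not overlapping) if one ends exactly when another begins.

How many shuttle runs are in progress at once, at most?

3

Walk through starts and ends in time order (an end at T is processed before a start at T):
Mon 14:15 start SLOT3 → 1
Mon 19:00 end SLOT3 → 0
Mon 19:30 start SLOT2 → 1
Tue 01:00 end SLOT2 → 0
Tue 02:00 start SLOT4 → 1
Tue 07:30 end SLOT4 → 0
Tue 07:30 start SLOT1 → 1
Tue 08:00 start SLOT5 → 2
Tue 10:00 start SLOT6 → 3
Tue 10:30 end SLOT5 → 2
Tue 11:00 end SLOT1 → 1
Tue 12:30 end SLOT6 → 0
Peak is 3, at Tue 10:00 (SLOT1, SLOT5, SLOT6).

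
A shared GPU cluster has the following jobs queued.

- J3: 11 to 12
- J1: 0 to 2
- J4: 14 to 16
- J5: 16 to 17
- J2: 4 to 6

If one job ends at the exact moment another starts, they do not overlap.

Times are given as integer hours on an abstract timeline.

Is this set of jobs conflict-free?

Two intervals overlap when each starts before the other ends.
Sorted by start: J1, J2, J3, J4, J5.
J2 starts after J1 ends, so J1 has no further overlaps.
J3 starts after J2 ends, so J2 has no further overlaps.
J4 starts after J3 ends, so J3 has no further overlaps.
J5 starts exactly when J4 ends (back-to-back, no overlap).
Every pair is clear; the schedule has no overlaps.

Yes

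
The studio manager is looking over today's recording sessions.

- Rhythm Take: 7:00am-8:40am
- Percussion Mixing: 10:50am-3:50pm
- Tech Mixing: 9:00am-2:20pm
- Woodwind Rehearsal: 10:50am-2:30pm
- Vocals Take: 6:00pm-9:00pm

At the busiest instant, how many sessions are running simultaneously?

Walk through starts and ends in time order (an end at T is processed before a start at T):
7:00am start Rhythm Take → 1
8:40am end Rhythm Take → 0
9:00am start Tech Mixing → 1
10:50am start Percussion Mixing → 2
10:50am start Woodwind Rehearsal → 3
2:20pm end Tech Mixing → 2
2:30pm end Woodwind Rehearsal → 1
3:50pm end Percussion Mixing → 0
6:00pm start Vocals Take → 1
9:00pm end Vocals Take → 0
Peak is 3, at 10:50am (Percussion Mixing, Tech Mixing, Woodwind Rehearsal).

3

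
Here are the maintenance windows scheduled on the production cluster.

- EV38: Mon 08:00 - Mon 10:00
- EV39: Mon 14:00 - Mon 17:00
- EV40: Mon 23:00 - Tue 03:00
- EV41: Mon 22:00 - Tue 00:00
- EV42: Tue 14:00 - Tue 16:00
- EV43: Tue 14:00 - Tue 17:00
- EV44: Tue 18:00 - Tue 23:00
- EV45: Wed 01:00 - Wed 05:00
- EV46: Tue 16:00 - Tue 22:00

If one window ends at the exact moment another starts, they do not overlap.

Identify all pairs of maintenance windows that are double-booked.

Sorted by start: EV38, EV39, EV41, EV40, EV42, EV43, EV46, EV44, EV45.
EV39 starts after EV38 ends, so nothing later overlaps EV38 either.
EV41 starts after EV39 ends, so nothing later overlaps EV39 either.
EV40 starts before EV41 ends → EV41 and EV40 overlap.
EV42 starts after EV41 ends, so nothing later overlaps EV41 either.
EV42 starts after EV40 ends, so nothing later overlaps EV40 either.
EV43 starts before EV42 ends → EV42 and EV43 overlap.
EV46 starts exactly when EV42 ends (back-to-back, no overlap), so nothing later overlaps EV42 either.
EV46 starts before EV43 ends → EV43 and EV46 overlap.
EV44 starts after EV43 ends, so nothing later overlaps EV43 either.
EV44 starts before EV46 ends → EV46 and EV44 overlap.
EV45 starts after EV46 ends.
EV45 starts after EV44 ends.

EV40 & EV41, EV42 & EV43, EV43 & EV46, EV44 & EV46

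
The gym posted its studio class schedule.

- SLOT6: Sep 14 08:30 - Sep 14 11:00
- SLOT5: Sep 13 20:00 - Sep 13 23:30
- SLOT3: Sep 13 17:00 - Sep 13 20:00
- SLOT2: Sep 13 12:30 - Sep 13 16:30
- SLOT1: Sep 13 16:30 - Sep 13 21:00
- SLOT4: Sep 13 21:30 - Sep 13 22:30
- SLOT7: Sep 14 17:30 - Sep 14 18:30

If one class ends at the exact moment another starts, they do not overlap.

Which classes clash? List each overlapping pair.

SLOT1 & SLOT3, SLOT1 & SLOT5, SLOT4 & SLOT5

Sorted by start: SLOT2, SLOT1, SLOT3, SLOT5, SLOT4, SLOT6, SLOT7.
SLOT1 starts exactly when SLOT2 ends (back-to-back, no overlap); SLOT2 is clear from here.
SLOT3 starts before SLOT1 ends → SLOT1 and SLOT3 overlap.
SLOT5 starts before SLOT1 ends → SLOT1 and SLOT5 overlap.
SLOT4 starts after SLOT1 ends; SLOT1 is clear from here.
SLOT5 starts exactly when SLOT3 ends (back-to-back, no overlap); SLOT3 is clear from here.
SLOT4 starts before SLOT5 ends → SLOT5 and SLOT4 overlap.
SLOT6 starts after SLOT5 ends; SLOT5 is clear from here.
SLOT6 starts after SLOT4 ends; SLOT4 is clear from here.
SLOT7 starts after SLOT6 ends.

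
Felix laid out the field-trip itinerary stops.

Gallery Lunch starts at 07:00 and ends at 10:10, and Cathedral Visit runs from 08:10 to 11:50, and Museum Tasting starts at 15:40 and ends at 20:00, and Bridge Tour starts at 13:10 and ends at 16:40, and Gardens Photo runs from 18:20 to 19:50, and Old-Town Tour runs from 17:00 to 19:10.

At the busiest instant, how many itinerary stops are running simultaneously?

3

Sort all start/end points and keep a running count:
07:00 start Gallery Lunch → 1
08:10 start Cathedral Visit → 2
10:10 end Gallery Lunch → 1
11:50 end Cathedral Visit → 0
13:10 start Bridge Tour → 1
15:40 start Museum Tasting → 2
16:40 end Bridge Tour → 1
17:00 start Old-Town Tour → 2
18:20 start Gardens Photo → 3
19:10 end Old-Town Tour → 2
19:50 end Gardens Photo → 1
20:00 end Museum Tasting → 0
Peak is 3, at 18:20 (Gardens Photo, Museum Tasting, Old-Town Tour).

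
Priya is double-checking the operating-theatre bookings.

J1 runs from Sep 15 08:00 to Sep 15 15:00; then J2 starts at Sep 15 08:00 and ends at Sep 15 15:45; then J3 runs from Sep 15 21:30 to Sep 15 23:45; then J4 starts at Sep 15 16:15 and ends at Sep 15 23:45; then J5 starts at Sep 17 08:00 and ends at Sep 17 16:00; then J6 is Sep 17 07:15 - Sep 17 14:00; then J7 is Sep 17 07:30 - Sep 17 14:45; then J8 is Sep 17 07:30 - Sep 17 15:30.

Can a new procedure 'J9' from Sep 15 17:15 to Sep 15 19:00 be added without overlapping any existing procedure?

J1: ends Sep 15 15:00 at or before J9 starts Sep 15 17:15 → clear.
J2: ends Sep 15 15:45 at or before J9 starts Sep 15 17:15 → clear.
J4: starts Sep 15 16:15 before J9 ends Sep 15 19:00, and ends Sep 15 23:45 after J9 starts Sep 15 17:15 → overlap.
J3: starts Sep 15 21:30 at or after J9 ends Sep 15 19:00 → clear.
J6: starts Sep 17 07:15 at or after J9 ends Sep 15 19:00 → clear.
J7: starts Sep 17 07:30 at or after J9 ends Sep 15 19:00 → clear.
J8: starts Sep 17 07:30 at or after J9 ends Sep 15 19:00 → clear.
J5: starts Sep 17 08:00 at or after J9 ends Sep 15 19:00 → clear.
J9 overlaps J4.

No — it overlaps J4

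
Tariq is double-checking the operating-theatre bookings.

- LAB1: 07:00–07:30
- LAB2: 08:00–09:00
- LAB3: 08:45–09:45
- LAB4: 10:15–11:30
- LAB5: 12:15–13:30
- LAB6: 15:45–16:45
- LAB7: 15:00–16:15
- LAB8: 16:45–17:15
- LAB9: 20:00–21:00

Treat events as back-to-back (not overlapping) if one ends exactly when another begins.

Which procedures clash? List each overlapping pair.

LAB2 & LAB3, LAB6 & LAB7

Sorted by start: LAB1, LAB2, LAB3, LAB4, LAB5, LAB7, LAB6, LAB8, LAB9.
LAB2 starts after LAB1 ends, so LAB1 has no further overlaps.
LAB3 starts before LAB2 ends → LAB2 and LAB3 overlap.
LAB4 starts after LAB2 ends, so LAB2 has no further overlaps.
LAB4 starts after LAB3 ends, so LAB3 has no further overlaps.
LAB5 starts after LAB4 ends, so LAB4 has no further overlaps.
LAB7 starts after LAB5 ends, so LAB5 has no further overlaps.
LAB6 starts before LAB7 ends → LAB7 and LAB6 overlap.
LAB8 starts after LAB7 ends, so LAB7 has no further overlaps.
LAB8 starts exactly when LAB6 ends (back-to-back, no overlap), so LAB6 has no further overlaps.
LAB9 starts after LAB8 ends.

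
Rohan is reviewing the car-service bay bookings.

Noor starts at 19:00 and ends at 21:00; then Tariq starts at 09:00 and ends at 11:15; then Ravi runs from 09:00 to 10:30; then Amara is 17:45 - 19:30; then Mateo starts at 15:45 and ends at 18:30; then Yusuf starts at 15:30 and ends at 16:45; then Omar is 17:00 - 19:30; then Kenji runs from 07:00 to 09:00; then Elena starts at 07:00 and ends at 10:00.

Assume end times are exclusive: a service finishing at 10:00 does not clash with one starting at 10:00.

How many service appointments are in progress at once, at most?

Sweep the timeline, counting +1 at each start and −1 at each end (ends before starts at a tie):
07:00 start Elena → 1
07:00 start Kenji → 2
09:00 end Kenji → 1
09:00 start Ravi → 2
09:00 start Tariq → 3
10:00 end Elena → 2
10:30 end Ravi → 1
11:15 end Tariq → 0
15:30 start Yusuf → 1
15:45 start Mateo → 2
16:45 end Yusuf → 1
17:00 start Omar → 2
17:45 start Amara → 3
18:30 end Mateo → 2
19:00 start Noor → 3
19:30 end Amara → 2
19:30 end Omar → 1
21:00 end Noor → 0
Peak is 3, at 09:00 (Elena, Ravi, Tariq).

3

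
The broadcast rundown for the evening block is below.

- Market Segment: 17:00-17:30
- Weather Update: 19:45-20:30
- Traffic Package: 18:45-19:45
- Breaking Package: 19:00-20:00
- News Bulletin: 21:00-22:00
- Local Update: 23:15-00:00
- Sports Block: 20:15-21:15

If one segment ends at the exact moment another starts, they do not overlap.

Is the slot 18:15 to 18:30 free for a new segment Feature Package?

Yes — the slot is free

Market Segment: ends 17:30 at or before Feature Package starts 18:15 → clear.
Traffic Package: starts 18:45 at or after Feature Package ends 18:30 → clear.
Breaking Package: starts 19:00 at or after Feature Package ends 18:30 → clear.
Weather Update: starts 19:45 at or after Feature Package ends 18:30 → clear.
Sports Block: starts 20:15 at or after Feature Package ends 18:30 → clear.
News Bulletin: starts 21:00 at or after Feature Package ends 18:30 → clear.
Local Update: starts 23:15 at or after Feature Package ends 18:30 → clear.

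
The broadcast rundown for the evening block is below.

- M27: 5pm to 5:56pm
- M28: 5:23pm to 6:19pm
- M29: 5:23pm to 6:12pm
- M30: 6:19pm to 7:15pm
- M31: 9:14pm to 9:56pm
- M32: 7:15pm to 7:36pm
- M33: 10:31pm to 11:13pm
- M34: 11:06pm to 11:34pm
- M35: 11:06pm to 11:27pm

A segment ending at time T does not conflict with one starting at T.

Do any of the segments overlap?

Sorted by start: M27, M28, M29, M30, M32, M31, M33, M34, M35.
M28 starts before M27 ends → M27 and M28 overlap.
That's a conflict, so the schedule is not conflict-free.

Yes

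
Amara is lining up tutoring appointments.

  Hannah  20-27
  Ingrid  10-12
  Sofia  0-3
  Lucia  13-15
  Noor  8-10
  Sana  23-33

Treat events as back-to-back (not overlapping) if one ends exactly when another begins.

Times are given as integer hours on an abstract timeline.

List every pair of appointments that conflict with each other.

Two intervals overlap when each starts before the other ends.
Sorted by start: Sofia, Noor, Ingrid, Lucia, Hannah, Sana.
Noor starts after Sofia ends, so nothing later overlaps Sofia either.
Ingrid starts exactly when Noor ends (back-to-back, no overlap), so nothing later overlaps Noor either.
Lucia starts after Ingrid ends, so nothing later overlaps Ingrid either.
Hannah starts after Lucia ends, so nothing later overlaps Lucia either.
Sana starts before Hannah ends → Hannah and Sana overlap.

Hannah & Sana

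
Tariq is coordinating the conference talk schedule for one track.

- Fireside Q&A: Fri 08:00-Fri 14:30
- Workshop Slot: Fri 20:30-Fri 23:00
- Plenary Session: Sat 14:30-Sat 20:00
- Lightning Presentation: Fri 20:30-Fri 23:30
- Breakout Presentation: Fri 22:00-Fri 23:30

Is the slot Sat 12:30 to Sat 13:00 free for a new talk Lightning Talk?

Yes — the slot is free

Fireside Q&A: ends Fri 14:30 at or before Lightning Talk starts Sat 12:30 → clear.
Lightning Presentation: ends Fri 23:30 at or before Lightning Talk starts Sat 12:30 → clear.
Workshop Slot: ends Fri 23:00 at or before Lightning Talk starts Sat 12:30 → clear.
Breakout Presentation: ends Fri 23:30 at or before Lightning Talk starts Sat 12:30 → clear.
Plenary Session: starts Sat 14:30 at or after Lightning Talk ends Sat 13:00 → clear.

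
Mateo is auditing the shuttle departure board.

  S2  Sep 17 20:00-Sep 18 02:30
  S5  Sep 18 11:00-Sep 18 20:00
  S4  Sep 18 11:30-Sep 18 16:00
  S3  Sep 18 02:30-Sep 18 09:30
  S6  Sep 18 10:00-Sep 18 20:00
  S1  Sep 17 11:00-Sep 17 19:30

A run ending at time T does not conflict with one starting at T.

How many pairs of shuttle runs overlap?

Sorted by start: S1, S2, S3, S6, S5, S4.
S2 starts after S1 ends — done with S1.
S3 starts exactly when S2 ends (back-to-back, no overlap) — done with S2.
S6 starts after S3 ends — done with S3.
S5 starts before S6 ends → S6 and S5 overlap.
S4 starts before S6 ends → S6 and S4 overlap.
S4 starts before S5 ends → S5 and S4 overlap.
Overlapping pairs: S4 & S5, S4 & S6, S5 & S6 — 3 in total.

3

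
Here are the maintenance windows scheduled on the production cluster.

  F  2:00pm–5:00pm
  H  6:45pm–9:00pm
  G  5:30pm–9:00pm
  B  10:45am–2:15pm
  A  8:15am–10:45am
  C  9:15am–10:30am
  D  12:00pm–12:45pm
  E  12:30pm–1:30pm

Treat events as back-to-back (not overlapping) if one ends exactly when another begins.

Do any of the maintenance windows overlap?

Sorted by start: A, C, B, D, E, F, G, H.
C starts before A ends → A and C overlap.
That's a conflict, so the schedule is not conflict-free.

Yes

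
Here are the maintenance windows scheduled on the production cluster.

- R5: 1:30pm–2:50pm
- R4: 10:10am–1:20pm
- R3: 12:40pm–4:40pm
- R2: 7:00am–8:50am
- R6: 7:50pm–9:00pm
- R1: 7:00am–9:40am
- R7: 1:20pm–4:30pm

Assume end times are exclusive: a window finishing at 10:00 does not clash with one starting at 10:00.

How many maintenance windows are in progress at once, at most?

Sweep the timeline, counting +1 at each start and −1 at each end (ends before starts at a tie):
7:00am start R1 → 1
7:00am start R2 → 2
8:50am end R2 → 1
9:40am end R1 → 0
10:10am start R4 → 1
12:40pm start R3 → 2
1:20pm end R4 → 1
1:20pm start R7 → 2
1:30pm start R5 → 3
2:50pm end R5 → 2
4:30pm end R7 → 1
4:40pm end R3 → 0
7:50pm start R6 → 1
9:00pm end R6 → 0
Peak is 3, at 1:30pm (R3, R5, R7).

3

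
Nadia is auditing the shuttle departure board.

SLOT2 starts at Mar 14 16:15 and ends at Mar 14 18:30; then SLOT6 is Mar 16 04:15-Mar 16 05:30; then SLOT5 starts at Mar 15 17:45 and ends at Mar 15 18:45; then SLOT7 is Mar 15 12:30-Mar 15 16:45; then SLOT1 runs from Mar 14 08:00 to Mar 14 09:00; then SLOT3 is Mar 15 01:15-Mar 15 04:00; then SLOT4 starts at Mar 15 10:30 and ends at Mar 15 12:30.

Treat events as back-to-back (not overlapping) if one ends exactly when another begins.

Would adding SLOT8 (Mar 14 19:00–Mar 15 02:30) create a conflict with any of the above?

SLOT1: ends Mar 14 09:00 at or before SLOT8 starts Mar 14 19:00 → clear.
SLOT2: ends Mar 14 18:30 at or before SLOT8 starts Mar 14 19:00 → clear.
SLOT3: starts Mar 15 01:15 before SLOT8 ends Mar 15 02:30, and ends Mar 15 04:00 after SLOT8 starts Mar 14 19:00 → overlap.
SLOT4: starts Mar 15 10:30 at or after SLOT8 ends Mar 15 02:30 → clear.
SLOT7: starts Mar 15 12:30 at or after SLOT8 ends Mar 15 02:30 → clear.
SLOT5: starts Mar 15 17:45 at or after SLOT8 ends Mar 15 02:30 → clear.
SLOT6: starts Mar 16 04:15 at or after SLOT8 ends Mar 15 02:30 → clear.
SLOT8 overlaps SLOT3.

Yes — it overlaps SLOT3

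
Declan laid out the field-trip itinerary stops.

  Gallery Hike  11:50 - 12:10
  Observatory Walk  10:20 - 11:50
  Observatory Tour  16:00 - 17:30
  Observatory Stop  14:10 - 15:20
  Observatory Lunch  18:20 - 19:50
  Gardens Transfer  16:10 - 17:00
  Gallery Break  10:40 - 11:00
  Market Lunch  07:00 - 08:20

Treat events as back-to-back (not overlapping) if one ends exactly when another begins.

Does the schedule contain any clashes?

Yes

Check each pair: they overlap iff neither finishes before the other starts.
Sorted by start: Market Lunch, Observatory Walk, Gallery Break, Gallery Hike, Observatory Stop, Observatory Tour, Gardens Transfer, Observatory Lunch.
Observatory Walk starts after Market Lunch ends — done with Market Lunch.
Gallery Break starts before Observatory Walk ends → Observatory Walk and Gallery Break overlap.
That's a conflict, so the schedule is not conflict-free.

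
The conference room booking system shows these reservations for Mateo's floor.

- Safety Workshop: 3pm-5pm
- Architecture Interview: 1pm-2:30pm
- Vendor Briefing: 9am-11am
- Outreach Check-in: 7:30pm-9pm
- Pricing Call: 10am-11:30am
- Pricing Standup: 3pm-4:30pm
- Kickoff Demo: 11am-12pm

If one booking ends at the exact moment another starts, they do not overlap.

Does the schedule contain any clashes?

Sorted by start: Vendor Briefing, Pricing Call, Kickoff Demo, Architecture Interview, Safety Workshop, Pricing Standup, Outreach Check-in.
Pricing Call starts before Vendor Briefing ends → Vendor Briefing and Pricing Call overlap.
That's a conflict, so the schedule is not conflict-free.

Yes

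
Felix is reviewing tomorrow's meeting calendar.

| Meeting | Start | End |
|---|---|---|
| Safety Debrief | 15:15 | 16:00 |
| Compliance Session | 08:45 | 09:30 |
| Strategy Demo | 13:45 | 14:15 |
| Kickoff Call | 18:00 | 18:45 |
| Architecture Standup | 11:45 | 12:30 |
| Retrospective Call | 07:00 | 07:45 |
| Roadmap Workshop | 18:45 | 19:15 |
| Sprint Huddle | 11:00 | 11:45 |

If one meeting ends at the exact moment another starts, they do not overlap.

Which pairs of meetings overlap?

Two intervals overlap when each starts before the other ends.
Sorted by start: Retrospective Call, Compliance Session, Sprint Huddle, Architecture Standup, Strategy Demo, Safety Debrief, Kickoff Call, Roadmap Workshop.
Compliance Session starts after Retrospective Call ends, so nothing later overlaps Retrospective Call either.
Sprint Huddle starts after Compliance Session ends, so nothing later overlaps Compliance Session either.
Architecture Standup starts exactly when Sprint Huddle ends (back-to-back, no overlap), so nothing later overlaps Sprint Huddle either.
Strategy Demo starts after Architecture Standup ends, so nothing later overlaps Architecture Standup either.
Safety Debrief starts after Strategy Demo ends, so nothing later overlaps Strategy Demo either.
Kickoff Call starts after Safety Debrief ends, so nothing later overlaps Safety Debrief either.
Roadmap Workshop starts exactly when Kickoff Call ends (back-to-back, no overlap).

no conflicts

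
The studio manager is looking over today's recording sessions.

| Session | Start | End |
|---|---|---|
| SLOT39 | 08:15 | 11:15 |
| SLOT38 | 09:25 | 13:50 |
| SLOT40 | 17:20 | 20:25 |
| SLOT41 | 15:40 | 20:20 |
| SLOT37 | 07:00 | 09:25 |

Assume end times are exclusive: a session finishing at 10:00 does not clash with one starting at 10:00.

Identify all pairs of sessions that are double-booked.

SLOT37 & SLOT39, SLOT38 & SLOT39, SLOT40 & SLOT41

Sorted by start: SLOT37, SLOT39, SLOT38, SLOT41, SLOT40.
SLOT39 starts before SLOT37 ends → SLOT37 and SLOT39 overlap.
SLOT38 starts exactly when SLOT37 ends (back-to-back, no overlap) — done with SLOT37.
SLOT38 starts before SLOT39 ends → SLOT39 and SLOT38 overlap.
SLOT41 starts after SLOT39 ends — done with SLOT39.
SLOT41 starts after SLOT38 ends — done with SLOT38.
SLOT40 starts before SLOT41 ends → SLOT41 and SLOT40 overlap.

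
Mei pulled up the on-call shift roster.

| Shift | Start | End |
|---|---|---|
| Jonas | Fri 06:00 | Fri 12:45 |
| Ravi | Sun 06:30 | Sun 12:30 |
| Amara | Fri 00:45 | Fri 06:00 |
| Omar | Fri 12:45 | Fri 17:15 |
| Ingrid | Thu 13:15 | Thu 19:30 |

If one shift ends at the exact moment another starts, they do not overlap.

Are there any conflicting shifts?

Sorted by start: Ingrid, Amara, Jonas, Omar, Ravi.
Amara starts after Ingrid ends, so Ingrid has no further overlaps.
Jonas starts exactly when Amara ends (back-to-back, no overlap), so Amara has no further overlaps.
Omar starts exactly when Jonas ends (back-to-back, no overlap), so Jonas has no further overlaps.
Ravi starts after Omar ends.
Every pair is clear; the schedule has no overlaps.

No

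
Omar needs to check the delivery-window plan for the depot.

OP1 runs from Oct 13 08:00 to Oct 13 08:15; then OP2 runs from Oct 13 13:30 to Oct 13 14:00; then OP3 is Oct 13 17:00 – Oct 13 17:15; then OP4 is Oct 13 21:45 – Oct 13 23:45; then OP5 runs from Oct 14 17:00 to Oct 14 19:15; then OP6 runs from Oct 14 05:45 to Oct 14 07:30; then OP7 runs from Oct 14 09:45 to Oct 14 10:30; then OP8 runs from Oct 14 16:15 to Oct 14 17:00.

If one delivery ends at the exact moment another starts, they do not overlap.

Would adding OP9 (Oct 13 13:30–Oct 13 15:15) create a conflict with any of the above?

Yes — it overlaps OP2

OP1: ends Oct 13 08:15 at or before OP9 starts Oct 13 13:30 → clear.
OP2: starts Oct 13 13:30 before OP9 ends Oct 13 15:15, and ends Oct 13 14:00 after OP9 starts Oct 13 13:30 → overlap.
OP3: starts Oct 13 17:00 at or after OP9 ends Oct 13 15:15 → clear.
OP4: starts Oct 13 21:45 at or after OP9 ends Oct 13 15:15 → clear.
OP6: starts Oct 14 05:45 at or after OP9 ends Oct 13 15:15 → clear.
OP7: starts Oct 14 09:45 at or after OP9 ends Oct 13 15:15 → clear.
OP8: starts Oct 14 16:15 at or after OP9 ends Oct 13 15:15 → clear.
OP5: starts Oct 14 17:00 at or after OP9 ends Oct 13 15:15 → clear.
OP9 overlaps OP2.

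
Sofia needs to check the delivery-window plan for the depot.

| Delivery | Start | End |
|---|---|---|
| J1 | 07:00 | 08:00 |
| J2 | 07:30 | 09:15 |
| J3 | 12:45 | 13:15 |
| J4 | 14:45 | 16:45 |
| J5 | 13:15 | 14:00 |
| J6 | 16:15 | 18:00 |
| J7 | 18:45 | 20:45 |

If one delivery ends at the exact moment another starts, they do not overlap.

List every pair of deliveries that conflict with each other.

Sorted by start: J1, J2, J3, J5, J4, J6, J7.
J2 starts before J1 ends → J1 and J2 overlap.
J3 starts after J1 ends, so nothing later overlaps J1 either.
J3 starts after J2 ends, so nothing later overlaps J2 either.
J5 starts exactly when J3 ends (back-to-back, no overlap), so nothing later overlaps J3 either.
J4 starts after J5 ends, so nothing later overlaps J5 either.
J6 starts before J4 ends → J4 and J6 overlap.
J7 starts after J4 ends.
J7 starts after J6 ends.

J1 & J2, J4 & J6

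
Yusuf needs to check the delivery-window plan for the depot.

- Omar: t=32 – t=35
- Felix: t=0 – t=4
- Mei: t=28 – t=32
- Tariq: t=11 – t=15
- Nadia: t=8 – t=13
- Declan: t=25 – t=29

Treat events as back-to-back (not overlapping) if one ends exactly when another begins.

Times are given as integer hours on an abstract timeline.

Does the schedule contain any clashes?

Sorted by start: Felix, Nadia, Tariq, Declan, Mei, Omar.
Nadia starts after Felix ends, so nothing later overlaps Felix either.
Tariq starts before Nadia ends → Nadia and Tariq overlap.
That's a conflict, so the schedule is not conflict-free.

Yes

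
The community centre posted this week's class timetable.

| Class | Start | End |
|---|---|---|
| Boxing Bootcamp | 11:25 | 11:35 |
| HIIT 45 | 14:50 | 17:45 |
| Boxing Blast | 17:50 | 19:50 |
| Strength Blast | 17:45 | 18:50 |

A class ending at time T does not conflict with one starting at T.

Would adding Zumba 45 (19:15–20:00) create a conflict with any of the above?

Yes — it overlaps Boxing Blast

Boxing Bootcamp: ends 11:35 at or before Zumba 45 starts 19:15 → clear.
HIIT 45: ends 17:45 at or before Zumba 45 starts 19:15 → clear.
Strength Blast: ends 18:50 at or before Zumba 45 starts 19:15 → clear.
Boxing Blast: starts 17:50 before Zumba 45 ends 20:00, and ends 19:50 after Zumba 45 starts 19:15 → overlap.
Zumba 45 overlaps Boxing Blast.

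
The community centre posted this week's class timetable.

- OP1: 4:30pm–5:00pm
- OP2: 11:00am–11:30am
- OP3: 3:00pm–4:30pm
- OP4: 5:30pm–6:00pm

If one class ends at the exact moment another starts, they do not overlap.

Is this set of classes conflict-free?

Yes

Sorted by start: OP2, OP3, OP1, OP4.
OP3 starts after OP2 ends, so nothing later overlaps OP2 either.
OP1 starts exactly when OP3 ends (back-to-back, no overlap), so nothing later overlaps OP3 either.
OP4 starts after OP1 ends.
Every pair is clear; the schedule has no overlaps.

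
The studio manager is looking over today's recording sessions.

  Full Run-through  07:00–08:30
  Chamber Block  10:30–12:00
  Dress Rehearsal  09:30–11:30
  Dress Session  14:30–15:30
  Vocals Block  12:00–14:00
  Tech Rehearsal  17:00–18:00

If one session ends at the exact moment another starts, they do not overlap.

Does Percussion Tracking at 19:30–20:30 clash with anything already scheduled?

No — it doesn't clash with anything

Full Run-through: ends 08:30 at or before Percussion Tracking starts 19:30 → clear.
Dress Rehearsal: ends 11:30 at or before Percussion Tracking starts 19:30 → clear.
Chamber Block: ends 12:00 at or before Percussion Tracking starts 19:30 → clear.
Vocals Block: ends 14:00 at or before Percussion Tracking starts 19:30 → clear.
Dress Session: ends 15:30 at or before Percussion Tracking starts 19:30 → clear.
Tech Rehearsal: ends 18:00 at or before Percussion Tracking starts 19:30 → clear.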